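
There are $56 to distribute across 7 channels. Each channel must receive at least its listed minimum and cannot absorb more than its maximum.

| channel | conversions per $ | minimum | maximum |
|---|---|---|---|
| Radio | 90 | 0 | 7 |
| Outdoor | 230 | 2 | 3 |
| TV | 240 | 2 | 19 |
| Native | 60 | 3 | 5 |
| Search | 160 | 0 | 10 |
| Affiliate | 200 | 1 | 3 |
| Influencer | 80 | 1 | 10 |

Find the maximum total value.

9120

Meeting every minimum uses 0+2+2+3+0+1+1 = 9 $, leaving 47.
Order the channels by conversions per $: TV 240 > Outdoor 230 > Affiliate 200 > Search 160 > Radio 90 > Influencer 80 > Native 60.
Give TV 17 more to hit its cap of 19 — 30 left.
Give Outdoor 1 more to hit its cap of 3 — 29 left.
Affiliate takes 2 more to reach its cap of 3 — 27 left.
Give Search 10 more to hit its cap of 10 — 17 left.
Radio takes 7 more to reach its cap of 7 — 10 left.
Influencer takes 9 more to reach its cap of 10 — 1 left.
Native: +1 (room for 2) → 4. Pool exhausted.
Total = 90×7 + 230×3 + 240×19 + 60×4 + 160×10 + 200×3 + 80×10 = 9120.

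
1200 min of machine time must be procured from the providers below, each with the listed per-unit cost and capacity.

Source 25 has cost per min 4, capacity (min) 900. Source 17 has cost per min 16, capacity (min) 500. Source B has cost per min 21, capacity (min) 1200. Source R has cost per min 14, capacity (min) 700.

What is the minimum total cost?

Fill from the cheapest provider first.
Source 25 at 4: take all 900 min — 300 still needed.
Source R (14): take the remaining 300 — done.
Source 17, Source B: unused.
Cost = 900×4 + 300×14 = 7800.

7800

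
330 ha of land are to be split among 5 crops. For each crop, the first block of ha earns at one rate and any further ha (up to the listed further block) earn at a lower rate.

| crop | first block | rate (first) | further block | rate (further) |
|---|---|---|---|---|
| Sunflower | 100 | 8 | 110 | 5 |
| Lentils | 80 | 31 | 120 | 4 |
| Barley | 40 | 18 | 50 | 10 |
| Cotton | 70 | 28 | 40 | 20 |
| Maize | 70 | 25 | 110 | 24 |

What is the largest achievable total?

8830

Treat each block as its own option and order by rate: Lentils/tier1 31 > Cotton/tier1 28 > Maize/tier1 25 > Maize/tier2 24 > Cotton/tier2 20 > Barley/tier1 18 > Barley/tier2 10 > Sunflower/tier1 8 > Sunflower/tier2 5 > Lentils/tier2 4.
Lentils/tier1 (31): +80 ; 250 left.
Fill Cotton tier1 block (70 at 28) ; 180 left.
Maize/tier1 (25): +70 ; 110 left.
Maize/tier2 (24): +110 ; 0 left.
Total = 31×80 + 28×70 + 25×70 + 24×110 = 8830.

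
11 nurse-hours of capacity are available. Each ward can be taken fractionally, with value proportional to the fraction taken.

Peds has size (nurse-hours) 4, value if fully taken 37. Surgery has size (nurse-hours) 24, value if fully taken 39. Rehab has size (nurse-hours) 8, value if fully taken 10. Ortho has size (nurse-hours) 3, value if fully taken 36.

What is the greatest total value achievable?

79.5

Sort by value density: Ortho 36/3≈12, Peds 37/4≈9.25, Surgery 39/24≈1.62, Rehab 10/8≈1.25.
Take all of Ortho (3 nurse-hours, value 36) — 8 nurse-hours left.
Peds: take in full, 4 nurse-hours for value 37 — 4 left.
Only 4 nurse-hours remain; take 4/24 of Surgery for value 39×4/24 = 6.5.
Total value = 79.5.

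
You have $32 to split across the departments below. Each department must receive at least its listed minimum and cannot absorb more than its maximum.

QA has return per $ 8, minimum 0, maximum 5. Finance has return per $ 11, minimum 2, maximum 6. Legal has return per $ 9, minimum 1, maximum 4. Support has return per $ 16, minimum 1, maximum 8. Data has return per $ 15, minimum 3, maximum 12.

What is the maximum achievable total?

426

Meeting every minimum uses 0+2+1+1+3 = 7 $, leaving 25.
Highest return per $ first: Support 16 > Data 15 > Finance 11 > Legal 9 > QA 8.
Support takes 7 more to reach its cap of 8 → 18 left.
Data takes 9 more to reach its cap of 12 → 9 left.
Finance: +4 to 6 (cap) → 5 left.
Legal takes 3 more to reach its cap of 4 → 2 left.
QA has room for 5 more but only 2 remain, so it gets 2.
Total = 8×2 + 11×6 + 9×4 + 16×8 + 15×12 = 426.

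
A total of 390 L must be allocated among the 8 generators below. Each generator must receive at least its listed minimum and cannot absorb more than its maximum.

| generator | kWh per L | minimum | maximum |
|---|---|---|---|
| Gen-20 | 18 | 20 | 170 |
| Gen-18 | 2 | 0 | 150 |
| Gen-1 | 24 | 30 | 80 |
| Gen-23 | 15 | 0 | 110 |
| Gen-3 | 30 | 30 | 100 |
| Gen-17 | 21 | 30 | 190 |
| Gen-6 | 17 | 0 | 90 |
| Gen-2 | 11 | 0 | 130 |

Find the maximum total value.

Meeting every minimum uses 20+0+30+0+30+30+0+0 = 110 L, leaving 280.
Highest kWh per L first: Gen-3 30 > Gen-1 24 > Gen-17 21 > Gen-20 18 > Gen-6 17 > Gen-23 15 > Gen-2 11 > Gen-18 2.
Gen-3: +70 to 100 (cap) ; 210 left.
Gen-1: +50 to 80 (cap) ; 160 left.
Gen-17 takes 160 more to reach its cap of 190 ; 0 left.
Total = 18×20 + 24×80 + 30×100 + 21×190 = 9270.

9270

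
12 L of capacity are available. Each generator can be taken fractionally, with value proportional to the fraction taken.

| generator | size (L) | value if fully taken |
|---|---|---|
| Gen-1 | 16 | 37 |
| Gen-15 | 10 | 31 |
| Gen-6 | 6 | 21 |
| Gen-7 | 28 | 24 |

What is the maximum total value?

Best value per unit of size first: Gen-6 21/6≈3.5, Gen-15 31/10≈3.1, Gen-1 37/16≈2.31, Gen-7 24/28≈0.857.
All 6 L of Gen-6 fit (value 21) ; 6 remain.
Only 6 L remain; take 6/10 of Gen-15 for value 31×6/10 = 18.6.
Total value = 39.6.

39.6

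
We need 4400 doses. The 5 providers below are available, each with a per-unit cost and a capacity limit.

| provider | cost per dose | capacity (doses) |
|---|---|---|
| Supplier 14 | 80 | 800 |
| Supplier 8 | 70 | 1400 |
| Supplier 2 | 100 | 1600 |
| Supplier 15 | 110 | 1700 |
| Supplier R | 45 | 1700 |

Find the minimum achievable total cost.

Fill from the cheapest provider first.
Take 1700 from Supplier R at 45 → need 2700 more.
Supplier 8 (70): use full 1400 → 1300 doses to go.
Supplier 14 (80): use full 800 → 500 doses to go.
Supplier 2 (100): take the remaining 500 → done.
Supplier 15: unused.
Cost = 1700×45 + 1400×70 + 800×80 + 500×100 = 288500.

288500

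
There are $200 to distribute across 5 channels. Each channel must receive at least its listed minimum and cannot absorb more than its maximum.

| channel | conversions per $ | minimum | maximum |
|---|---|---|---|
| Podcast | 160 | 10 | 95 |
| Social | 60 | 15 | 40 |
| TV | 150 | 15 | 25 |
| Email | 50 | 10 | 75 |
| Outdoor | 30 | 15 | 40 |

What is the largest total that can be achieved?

Meeting every minimum uses 10+15+15+10+15 = 65 $, leaving 135.
Rank by conversions per $: Podcast 160 > TV 150 > Social 60 > Email 50 > Outdoor 30.
Give Podcast 85 more to hit its cap of 95 ; 50 left.
TV takes 10 more to reach its cap of 25 ; 40 left.
Social takes 25 more to reach its cap of 40 ; 15 left.
Email has room for 65 more but only 15 remain, so it gets 25.
Total = 160×95 + 60×40 + 150×25 + 50×25 + 30×15 = 23050.

23050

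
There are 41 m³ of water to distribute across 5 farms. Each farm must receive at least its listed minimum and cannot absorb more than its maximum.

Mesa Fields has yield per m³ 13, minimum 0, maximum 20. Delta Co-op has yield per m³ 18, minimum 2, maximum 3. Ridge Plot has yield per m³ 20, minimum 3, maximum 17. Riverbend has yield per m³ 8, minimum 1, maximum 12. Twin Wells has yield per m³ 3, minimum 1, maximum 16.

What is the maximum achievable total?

Meeting every minimum uses 0+2+3+1+1 = 7 m³, leaving 34.
Order the farms by yield per m³: Ridge Plot 20 > Delta Co-op 18 > Mesa Fields 13 > Riverbend 8 > Twin Wells 3.
Ridge Plot takes 14 more to reach its cap of 17 — 20 left.
Delta Co-op: +1 to 3 (cap) — 19 left.
Mesa Fields has room for 20 more but only 19 remain, so it gets 19.
Total = 13×19 + 18×3 + 20×17 + 8×1 + 3×1 = 652.

652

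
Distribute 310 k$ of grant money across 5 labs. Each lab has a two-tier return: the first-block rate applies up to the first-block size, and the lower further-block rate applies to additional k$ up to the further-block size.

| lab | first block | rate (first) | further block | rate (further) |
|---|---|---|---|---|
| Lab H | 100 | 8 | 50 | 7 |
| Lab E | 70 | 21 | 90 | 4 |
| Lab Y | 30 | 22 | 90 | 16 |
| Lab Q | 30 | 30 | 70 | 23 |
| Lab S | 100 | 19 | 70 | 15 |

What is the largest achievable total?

6700

Rank every tier by rate: Lab Q/T1 30 > Lab Q/T2 23 > Lab Y/T1 22 > Lab E/T1 21 > Lab S/T1 19 > Lab Y/T2 16 > Lab S/T2 15 > Lab H/T1 8 > Lab H/T2 7 > Lab E/T2 4.
Fill Lab Q T1 block (30 at 30) ; 280 left.
Fill Lab Q T2 block (70 at 23) ; 210 left.
Lab Y/T1 (22): +30 ; 180 left.
Lab E T1 at 21: fill all 70 ; 110 left.
Lab S/T1 (19): +100 ; 10 left.
10 remain; put them into Lab Y T2 at 16.
Total = 30×30 + 23×70 + 22×30 + 21×70 + 19×100 + 16×10 = 6700.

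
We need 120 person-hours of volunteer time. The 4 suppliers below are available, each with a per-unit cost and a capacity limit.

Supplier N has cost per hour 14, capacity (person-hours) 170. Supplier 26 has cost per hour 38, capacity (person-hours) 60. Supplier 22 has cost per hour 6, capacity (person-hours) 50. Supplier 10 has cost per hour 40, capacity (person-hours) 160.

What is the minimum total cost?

1280

Use suppliers in increasing cost order.
Supplier 22 (6): use full 50 — 70 person-hours to go.
Take 70 from Supplier N at 14 to finish.
Supplier 26, Supplier 10: unused.
Cost = 50×6 + 70×14 = 1280.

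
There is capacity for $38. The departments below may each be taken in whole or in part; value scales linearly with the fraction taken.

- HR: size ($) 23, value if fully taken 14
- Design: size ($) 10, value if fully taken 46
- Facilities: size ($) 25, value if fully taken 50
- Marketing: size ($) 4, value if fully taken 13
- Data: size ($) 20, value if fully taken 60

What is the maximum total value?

127

Best value per unit of size first: Design 46/10≈4.6, Marketing 13/4≈3.25, Data 60/20≈3, Facilities 50/25≈2, HR 14/23≈0.609.
Design: take in full, 10 $ for value 46 — 28 left.
Marketing: take in full, 4 $ for value 13 — 24 left.
Data: take in full, 20 $ for value 60 — 4 left.
4 $ left: a 4/25 share of Facilities gives 50×4/25 = 8.
Total value = 127.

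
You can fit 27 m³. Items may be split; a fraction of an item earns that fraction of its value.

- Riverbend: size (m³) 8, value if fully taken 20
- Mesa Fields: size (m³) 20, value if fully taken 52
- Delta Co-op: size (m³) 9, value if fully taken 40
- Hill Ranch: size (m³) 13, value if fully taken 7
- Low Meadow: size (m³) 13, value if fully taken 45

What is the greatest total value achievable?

98

Best value per unit of size first: Delta Co-op 40/9≈4.44, Low Meadow 45/13≈3.46, Mesa Fields 52/20≈2.6, Riverbend 20/8≈2.5, Hill Ranch 7/13≈0.538.
Delta Co-op: take in full, 9 m³ for value 40 → 18 left.
Low Meadow: take in full, 13 m³ for value 45 → 5 left.
Only 5 m³ remain; take 5/20 of Mesa Fields for value 52×5/20 = 13.
Total value = 98.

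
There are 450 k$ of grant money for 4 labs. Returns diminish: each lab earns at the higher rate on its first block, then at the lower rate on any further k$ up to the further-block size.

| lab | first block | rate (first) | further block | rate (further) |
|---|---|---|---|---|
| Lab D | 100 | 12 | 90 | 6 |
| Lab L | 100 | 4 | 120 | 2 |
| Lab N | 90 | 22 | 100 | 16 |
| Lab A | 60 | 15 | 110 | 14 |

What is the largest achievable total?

7100

Treat each block as its own option and order by rate: Lab N/first 22 > Lab N/second 16 > Lab A/first 15 > Lab A/second 14 > Lab D/first 12 > Lab D/second 6 > Lab L/first 4 > Lab L/second 2.
Fill Lab N first block (90 at 22) → 360 left.
Lab N/second (16): +100 → 260 left.
Lab A first at 15: fill all 60 → 200 left.
Lab A second at 14: fill all 110 → 90 left.
Lab D first at 12: only 90 left, fill 90.
Total = 22×90 + 16×100 + 15×60 + 14×110 + 12×90 = 7100.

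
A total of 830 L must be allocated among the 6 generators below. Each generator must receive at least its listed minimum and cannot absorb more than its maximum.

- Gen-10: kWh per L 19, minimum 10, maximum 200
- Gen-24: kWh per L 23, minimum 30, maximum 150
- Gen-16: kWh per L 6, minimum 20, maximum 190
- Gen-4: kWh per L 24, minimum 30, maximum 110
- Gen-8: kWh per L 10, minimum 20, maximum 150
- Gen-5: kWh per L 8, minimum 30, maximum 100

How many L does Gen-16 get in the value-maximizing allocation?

Meeting every minimum uses 10+30+20+30+20+30 = 140 L, leaving 690.
Rank by kWh per L: Gen-4 24 > Gen-24 23 > Gen-10 19 > Gen-8 10 > Gen-5 8 > Gen-16 6.
Gen-4 takes 80 more to reach its cap of 110 — 610 left.
Give Gen-24 120 more to hit its cap of 150 — 490 left.
Gen-10 takes 190 more to reach its cap of 200 — 300 left.
Give Gen-8 130 more to hit its cap of 150 — 170 left.
Gen-5: +70 to 100 (cap) — 100 left.
Gen-16 has room for 170 more but only 100 remain, so it gets 120.

120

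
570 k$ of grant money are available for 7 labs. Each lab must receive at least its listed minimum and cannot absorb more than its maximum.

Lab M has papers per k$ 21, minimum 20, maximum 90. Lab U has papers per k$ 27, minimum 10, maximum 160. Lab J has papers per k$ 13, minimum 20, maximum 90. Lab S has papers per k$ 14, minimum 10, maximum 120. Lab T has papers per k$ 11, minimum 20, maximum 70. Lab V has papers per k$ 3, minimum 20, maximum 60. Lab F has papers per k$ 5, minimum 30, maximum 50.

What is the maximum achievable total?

9930

Meeting every minimum uses 20+10+20+10+20+20+30 = 130 k$, leaving 440.
Order the labs by papers per k$: Lab U 27 > Lab M 21 > Lab S 14 > Lab J 13 > Lab T 11 > Lab F 5 > Lab V 3.
Lab U takes 150 more to reach its cap of 160 → 290 left.
Lab M: +70 to 90 (cap) → 220 left.
Give Lab S 110 more to hit its cap of 120 → 110 left.
Give Lab J 70 more to hit its cap of 90 → 40 left.
Lab T: +40 (room for 50) → 60. Pool exhausted.
Total = 21×90 + 27×160 + 13×90 + 14×120 + 11×60 + 3×20 + 5×30 = 9930.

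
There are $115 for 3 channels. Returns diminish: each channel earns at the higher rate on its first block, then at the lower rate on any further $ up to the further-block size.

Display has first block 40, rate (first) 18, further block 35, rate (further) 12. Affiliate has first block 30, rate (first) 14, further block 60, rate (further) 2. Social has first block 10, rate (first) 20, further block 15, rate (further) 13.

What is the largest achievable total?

1775

Treat each block as its own option and order by rate: Social/T1 20 > Display/T1 18 > Affiliate/T1 14 > Social/T2 13 > Display/T2 12 > Affiliate/T2 2.
Social T1 at 20: fill all 10 ; 105 left.
Display/T1 (18): +40 ; 65 left.
Fill Affiliate T1 block (30 at 14) ; 35 left.
Social/T2 (13): +15 ; 20 left.
Display T2 at 12: only 20 left, fill 20.
Total = 20×10 + 18×40 + 14×30 + 13×15 + 12×20 = 1775.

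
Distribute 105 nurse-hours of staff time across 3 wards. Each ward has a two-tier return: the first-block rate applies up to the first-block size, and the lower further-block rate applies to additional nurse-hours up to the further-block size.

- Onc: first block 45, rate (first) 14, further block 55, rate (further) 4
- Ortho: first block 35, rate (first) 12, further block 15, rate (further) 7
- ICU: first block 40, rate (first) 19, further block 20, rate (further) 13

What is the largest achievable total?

1650

Rank every tier by rate: ICU/T1 19 > Onc/T1 14 > ICU/T2 13 > Ortho/T1 12 > Ortho/T2 7 > Onc/T2 4.
ICU/T1 (19): +40 → 65 left.
Fill Onc T1 block (45 at 14) → 20 left.
ICU/T2 (13): +20 → 0 left.
Total = 19×40 + 14×45 + 13×20 = 1650.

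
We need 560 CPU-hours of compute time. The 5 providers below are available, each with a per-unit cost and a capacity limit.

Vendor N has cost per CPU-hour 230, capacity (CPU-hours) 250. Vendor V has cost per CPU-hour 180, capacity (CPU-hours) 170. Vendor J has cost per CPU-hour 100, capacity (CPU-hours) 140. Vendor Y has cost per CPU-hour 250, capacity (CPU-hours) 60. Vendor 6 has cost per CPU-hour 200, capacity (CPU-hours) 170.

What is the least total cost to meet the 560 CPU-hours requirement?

97000

Use providers in increasing cost order.
Take 140 from Vendor J at 100 ; need 420 more.
Vendor V at 180: take all 170 CPU-hours ; 250 still needed.
Vendor 6 (200): use full 170 ; 80 CPU-hours to go.
Vendor N (230): take the remaining 80 ; done.
Vendor Y: unused.
Cost = 140×100 + 170×180 + 170×200 + 80×230 = 97000.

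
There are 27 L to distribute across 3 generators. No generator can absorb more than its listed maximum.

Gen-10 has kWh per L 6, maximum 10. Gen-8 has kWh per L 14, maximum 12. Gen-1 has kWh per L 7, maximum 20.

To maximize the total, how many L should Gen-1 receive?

15

Order the generators by kWh per L: Gen-8 14 > Gen-1 7 > Gen-10 6.
Gen-8: +12 to 12 (cap) — 15 left.
Gen-1: +15 (room for 20) → 15. Pool exhausted.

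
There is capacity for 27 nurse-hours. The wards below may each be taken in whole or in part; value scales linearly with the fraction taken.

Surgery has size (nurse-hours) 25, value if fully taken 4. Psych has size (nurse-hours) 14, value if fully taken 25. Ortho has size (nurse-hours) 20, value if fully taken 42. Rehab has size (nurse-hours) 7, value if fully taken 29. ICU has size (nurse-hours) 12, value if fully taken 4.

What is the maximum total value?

Sort by value density: Rehab 29/7≈4.14, Ortho 42/20≈2.1, Psych 25/14≈1.79, ICU 4/12≈0.333, Surgery 4/25≈0.16.
Take all of Rehab (7 nurse-hours, value 29) — 20 nurse-hours left.
Ortho: take in full, 20 nurse-hours for value 42 — 0 left.
Total value = 71.

71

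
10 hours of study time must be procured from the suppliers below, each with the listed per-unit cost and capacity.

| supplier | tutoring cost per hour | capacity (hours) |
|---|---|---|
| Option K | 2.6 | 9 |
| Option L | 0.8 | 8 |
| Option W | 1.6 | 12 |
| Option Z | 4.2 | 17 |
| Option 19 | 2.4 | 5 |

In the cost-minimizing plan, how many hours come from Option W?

2

Fill from the cheapest supplier first.
Take 8 from Option L at 0.8 — need 2 more.
Option W (1.6): take the remaining 2 — done.
Option 19, Option K, Option Z: unused.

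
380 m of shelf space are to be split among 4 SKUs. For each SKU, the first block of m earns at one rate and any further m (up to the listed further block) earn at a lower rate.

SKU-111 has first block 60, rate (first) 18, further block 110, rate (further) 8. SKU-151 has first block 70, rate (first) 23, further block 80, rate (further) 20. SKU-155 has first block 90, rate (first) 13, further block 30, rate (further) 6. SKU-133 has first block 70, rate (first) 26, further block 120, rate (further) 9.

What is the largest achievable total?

Order all 8 blocks by rate: SKU-133/tier1 26 > SKU-151/tier1 23 > SKU-151/tier2 20 > SKU-111/tier1 18 > SKU-155/tier1 13 > SKU-133/tier2 9 > SKU-111/tier2 8 > SKU-155/tier2 6.
SKU-133/tier1 (26): +70 — 310 left.
SKU-151 tier1 at 23: fill all 70 — 240 left.
Fill SKU-151 tier2 block (80 at 20) — 160 left.
Fill SKU-111 tier1 block (60 at 18) — 100 left.
SKU-155 tier1 at 13: fill all 90 — 10 left.
SKU-133 tier2 at 9: only 10 left, fill 10.
Total = 26×70 + 23×70 + 20×80 + 18×60 + 13×90 + 9×10 = 7370.

7370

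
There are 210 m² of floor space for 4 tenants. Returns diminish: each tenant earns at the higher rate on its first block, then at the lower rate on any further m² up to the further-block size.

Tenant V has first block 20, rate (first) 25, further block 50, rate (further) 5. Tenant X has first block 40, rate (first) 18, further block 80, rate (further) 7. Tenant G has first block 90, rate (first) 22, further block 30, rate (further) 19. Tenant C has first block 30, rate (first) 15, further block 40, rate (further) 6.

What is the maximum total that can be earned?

Rank every tier by rate: Tenant V/tier1 25 > Tenant G/tier1 22 > Tenant G/tier2 19 > Tenant X/tier1 18 > Tenant C/tier1 15 > Tenant X/tier2 7 > Tenant C/tier2 6 > Tenant V/tier2 5.
Fill Tenant V tier1 block (20 at 25) ; 190 left.
Tenant G/tier1 (22): +90 ; 100 left.
Tenant G tier2 at 19: fill all 30 ; 70 left.
Tenant X tier1 at 18: fill all 40 ; 30 left.
Tenant C tier1 at 15: fill all 30 ; 0 left.
Total = 25×20 + 22×90 + 19×30 + 18×40 + 15×30 = 4220.

4220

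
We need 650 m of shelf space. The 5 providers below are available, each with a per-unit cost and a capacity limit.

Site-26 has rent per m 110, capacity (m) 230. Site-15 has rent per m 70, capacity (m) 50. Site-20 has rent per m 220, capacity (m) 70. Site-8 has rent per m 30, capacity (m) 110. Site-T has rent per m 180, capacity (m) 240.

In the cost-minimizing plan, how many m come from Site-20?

20

Fill from the cheapest provider first.
Site-8 (30): use full 110 — 540 m to go.
Site-15 at 70: take all 50 m — 490 still needed.
Site-26 at 110: take all 230 m — 260 still needed.
Take 240 from Site-T at 180 — need 20 more.
Site-20 at 220: take 20 of its 70 — requirement met.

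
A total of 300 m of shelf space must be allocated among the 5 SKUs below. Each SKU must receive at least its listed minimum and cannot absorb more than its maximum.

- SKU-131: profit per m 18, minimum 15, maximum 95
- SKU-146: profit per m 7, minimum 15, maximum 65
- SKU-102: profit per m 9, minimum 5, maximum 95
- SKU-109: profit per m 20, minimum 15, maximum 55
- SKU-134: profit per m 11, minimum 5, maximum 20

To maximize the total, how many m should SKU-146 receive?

Meeting every minimum uses 15+15+5+15+5 = 55 m, leaving 245.
Order the SKUs by profit per m: SKU-109 20 > SKU-131 18 > SKU-134 11 > SKU-102 9 > SKU-146 7.
SKU-109 takes 40 more to reach its cap of 55 ; 205 left.
SKU-131 takes 80 more to reach its cap of 95 ; 125 left.
Give SKU-134 15 more to hit its cap of 20 ; 110 left.
SKU-102: +90 to 95 (cap) ; 20 left.
SKU-146: +20 (room for 50) → 35. Pool exhausted.

35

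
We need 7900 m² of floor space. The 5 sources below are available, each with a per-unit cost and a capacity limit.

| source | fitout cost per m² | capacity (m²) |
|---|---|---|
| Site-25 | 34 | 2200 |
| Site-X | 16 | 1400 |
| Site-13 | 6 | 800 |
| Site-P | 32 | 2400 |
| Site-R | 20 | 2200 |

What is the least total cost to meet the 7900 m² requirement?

Cheapest first:
Site-13 (6): use full 800 — 7100 m² to go.
Site-X at 16: take all 1400 m² — 5700 still needed.
Take 2200 from Site-R at 20 — need 3500 more.
Site-P (32): use full 2400 — 1100 m² to go.
Site-25 (34): take the remaining 1100 — done.
Cost = 800×6 + 1400×16 + 2200×20 + 2400×32 + 1100×34 = 185400.

185400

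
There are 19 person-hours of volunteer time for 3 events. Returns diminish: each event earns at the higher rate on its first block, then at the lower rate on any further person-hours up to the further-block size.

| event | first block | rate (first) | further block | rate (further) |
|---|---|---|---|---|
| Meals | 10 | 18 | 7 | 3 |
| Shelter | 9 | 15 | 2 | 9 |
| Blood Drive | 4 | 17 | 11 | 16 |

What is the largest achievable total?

328

Order all 6 blocks by rate: Meals/tier1 18 > Blood Drive/tier1 17 > Blood Drive/tier2 16 > Shelter/tier1 15 > Shelter/tier2 9 > Meals/tier2 3.
Meals tier1 at 18: fill all 10 — 9 left.
Blood Drive tier1 at 17: fill all 4 — 5 left.
Blood Drive/tier2: +5 of 11 at 16; pool empty.
Total = 18×10 + 17×4 + 16×5 = 328.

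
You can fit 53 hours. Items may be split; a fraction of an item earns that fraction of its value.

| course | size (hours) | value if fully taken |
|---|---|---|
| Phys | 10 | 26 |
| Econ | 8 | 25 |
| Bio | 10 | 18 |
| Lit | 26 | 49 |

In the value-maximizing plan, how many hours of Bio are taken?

Sort by value density: Econ 25/8≈3.12, Phys 26/10≈2.6, Lit 49/26≈1.88, Bio 18/10≈1.8.
All 8 hours of Econ fit (value 25) → 45 remain.
Phys: take in full, 10 hours for value 26 → 35 left.
Take all of Lit (26 hours, value 49) → 9 hours left.
Fill the last 9 hours with part of Bio: 9/10 of it earns 16.2.

9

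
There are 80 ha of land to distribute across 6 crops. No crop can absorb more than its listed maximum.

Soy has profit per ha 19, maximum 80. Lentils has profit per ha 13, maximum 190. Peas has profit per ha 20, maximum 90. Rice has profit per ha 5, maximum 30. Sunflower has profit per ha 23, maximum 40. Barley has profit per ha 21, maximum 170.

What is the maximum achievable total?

1760

Rank by profit per ha: Sunflower 23 > Barley 21 > Peas 20 > Soy 19 > Lentils 13 > Rice 5.
Give Sunflower 40 to hit its cap of 40 — 40 left.
Only 40 left; Barley takes them to reach 40.
Total = 23×40 + 21×40 = 1760.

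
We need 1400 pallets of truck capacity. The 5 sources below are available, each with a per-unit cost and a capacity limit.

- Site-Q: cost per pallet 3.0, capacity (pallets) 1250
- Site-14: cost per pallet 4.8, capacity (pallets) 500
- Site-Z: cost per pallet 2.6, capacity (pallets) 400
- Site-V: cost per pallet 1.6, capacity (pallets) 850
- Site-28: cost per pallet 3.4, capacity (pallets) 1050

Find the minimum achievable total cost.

2850

Cheapest first:
Take 850 from Site-V at 1.6 — need 550 more.
Site-Z (2.6): use full 400 — 150 pallets to go.
Site-Q at 3.0: take 150 of its 1250 — requirement met.
Site-28, Site-14: unused.
Cost = 850×1.6 + 400×2.6 + 150×3.0 = 2850.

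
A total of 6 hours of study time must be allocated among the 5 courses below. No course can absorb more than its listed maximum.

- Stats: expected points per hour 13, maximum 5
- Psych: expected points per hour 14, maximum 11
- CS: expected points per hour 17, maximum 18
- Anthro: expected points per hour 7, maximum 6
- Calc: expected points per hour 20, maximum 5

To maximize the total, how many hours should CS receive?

1

Order the courses by expected points per hour: Calc 20 > CS 17 > Psych 14 > Stats 13 > Anthro 7.
Calc: +5 to 5 (cap) — 1 left.
CS: +1 (room for 18) → 1. Pool exhausted.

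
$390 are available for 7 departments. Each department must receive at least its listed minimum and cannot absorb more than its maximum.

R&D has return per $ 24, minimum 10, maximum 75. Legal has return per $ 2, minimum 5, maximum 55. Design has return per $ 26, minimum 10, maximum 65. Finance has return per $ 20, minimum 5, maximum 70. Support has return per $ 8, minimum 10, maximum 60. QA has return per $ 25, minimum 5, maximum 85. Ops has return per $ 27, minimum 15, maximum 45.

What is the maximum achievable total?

8600

Meeting every minimum uses 10+5+10+5+10+5+15 = 60 $, leaving 330.
Rank by return per $: Ops 27 > Design 26 > QA 25 > R&D 24 > Finance 20 > Support 8 > Legal 2.
Ops takes 30 more to reach its cap of 45 → 300 left.
Design takes 55 more to reach its cap of 65 → 245 left.
QA: +80 to 85 (cap) → 165 left.
R&D: +65 to 75 (cap) → 100 left.
Finance: +65 to 70 (cap) → 35 left.
Support has room for 50 more but only 35 remain, so it gets 45.
Total = 24×75 + 2×5 + 26×65 + 20×70 + 8×45 + 25×85 + 27×45 = 8600.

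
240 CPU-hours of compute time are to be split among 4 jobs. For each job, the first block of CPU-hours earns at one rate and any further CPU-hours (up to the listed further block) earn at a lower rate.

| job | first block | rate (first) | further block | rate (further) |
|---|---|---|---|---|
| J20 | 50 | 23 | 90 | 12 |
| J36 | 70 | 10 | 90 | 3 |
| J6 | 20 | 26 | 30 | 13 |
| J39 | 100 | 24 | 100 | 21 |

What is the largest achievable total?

5540

Treat each block as its own option and order by rate: J6/first 26 > J39/first 24 > J20/first 23 > J39/second 21 > J6/second 13 > J20/second 12 > J36/first 10 > J36/second 3.
J6 first at 26: fill all 20 — 220 left.
Fill J39 first block (100 at 24) — 120 left.
J20 first at 23: fill all 50 — 70 left.
J39/second: +70 of 100 at 21; pool empty.
Total = 26×20 + 24×100 + 23×50 + 21×70 = 5540.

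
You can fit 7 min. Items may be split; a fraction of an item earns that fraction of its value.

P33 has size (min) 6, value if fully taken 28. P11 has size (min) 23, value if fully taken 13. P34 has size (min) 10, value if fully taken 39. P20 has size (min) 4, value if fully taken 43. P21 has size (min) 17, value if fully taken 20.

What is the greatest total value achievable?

57

Sort by value density: P20 43/4≈10.8, P33 28/6≈4.67, P34 39/10≈3.9, P21 20/17≈1.18, P11 13/23≈0.565.
P20: take in full, 4 min for value 43 → 3 left.
Only 3 min remain; take 3/6 of P33 for value 28×3/6 = 14.
Total value = 57.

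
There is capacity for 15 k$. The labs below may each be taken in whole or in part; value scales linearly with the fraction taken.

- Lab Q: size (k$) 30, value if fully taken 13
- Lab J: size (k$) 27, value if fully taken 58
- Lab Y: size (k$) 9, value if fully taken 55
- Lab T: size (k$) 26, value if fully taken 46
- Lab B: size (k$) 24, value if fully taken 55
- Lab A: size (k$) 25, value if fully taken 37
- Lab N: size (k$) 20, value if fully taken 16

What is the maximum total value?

Rank by value-to-size ratio: Lab Y 55/9≈6.11, Lab B 55/24≈2.29, Lab J 58/27≈2.15, Lab T 46/26≈1.77, Lab A 37/25≈1.48, Lab N 16/20≈0.8, Lab Q 13/30≈0.433.
Take all of Lab Y (9 k$, value 55) ; 6 k$ left.
Only 6 k$ remain; take 6/24 of Lab B for value 55×6/24 = 13.75.
Total value = 68.75.

68.75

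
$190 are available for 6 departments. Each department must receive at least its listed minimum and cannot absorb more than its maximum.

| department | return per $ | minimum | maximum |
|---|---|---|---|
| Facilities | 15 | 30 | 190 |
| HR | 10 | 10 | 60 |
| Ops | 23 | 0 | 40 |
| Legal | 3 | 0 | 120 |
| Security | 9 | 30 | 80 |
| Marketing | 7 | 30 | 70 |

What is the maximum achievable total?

2700

Meeting every minimum uses 30+10+0+0+30+30 = 100 $, leaving 90.
Rank by return per $: Ops 23 > Facilities 15 > HR 10 > Security 9 > Marketing 7 > Legal 3.
Give Ops 40 more to hit its cap of 40 — 50 left.
Facilities has room for 160 more but only 50 remain, so it gets 80.
Total = 15×80 + 10×10 + 23×40 + 9×30 + 7×30 = 2700.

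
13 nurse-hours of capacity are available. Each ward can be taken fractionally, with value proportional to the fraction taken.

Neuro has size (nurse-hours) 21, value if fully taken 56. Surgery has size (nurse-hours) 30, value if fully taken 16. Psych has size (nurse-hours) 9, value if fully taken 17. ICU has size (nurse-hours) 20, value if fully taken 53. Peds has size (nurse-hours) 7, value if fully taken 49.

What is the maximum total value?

Rank by value-to-size ratio: Peds 49/7≈7, Neuro 56/21≈2.67, ICU 53/20≈2.65, Psych 17/9≈1.89, Surgery 16/30≈0.533.
Peds: take in full, 7 nurse-hours for value 49 ; 6 left.
Only 6 nurse-hours remain; take 6/21 of Neuro for value 56×6/21 = 16.
Total value = 65.

65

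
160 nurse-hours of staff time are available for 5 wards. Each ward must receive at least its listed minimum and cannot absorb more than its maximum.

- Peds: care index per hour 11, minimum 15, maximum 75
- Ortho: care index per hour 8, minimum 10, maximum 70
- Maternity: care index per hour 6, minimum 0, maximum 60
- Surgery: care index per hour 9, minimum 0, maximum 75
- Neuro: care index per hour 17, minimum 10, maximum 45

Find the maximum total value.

1940

Meeting every minimum uses 15+10+0+0+10 = 35 nurse-hours, leaving 125.
Highest care index per hour first: Neuro 17 > Peds 11 > Surgery 9 > Ortho 8 > Maternity 6.
Neuro: +35 to 45 (cap) → 90 left.
Peds: +60 to 75 (cap) → 30 left.
Surgery has room for 75 more but only 30 remain, so it gets 30.
Total = 11×75 + 8×10 + 9×30 + 17×45 = 1940.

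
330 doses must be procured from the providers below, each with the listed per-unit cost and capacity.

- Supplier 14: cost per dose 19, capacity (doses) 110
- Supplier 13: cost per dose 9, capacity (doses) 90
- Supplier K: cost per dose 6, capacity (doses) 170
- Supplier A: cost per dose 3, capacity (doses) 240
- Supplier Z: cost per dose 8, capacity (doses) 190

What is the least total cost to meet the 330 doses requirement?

Cheapest first:
Take 240 from Supplier A at 3 → need 90 more.
Supplier K (6): take the remaining 90 → done.
Supplier Z, Supplier 13, Supplier 14: unused.
Cost = 240×3 + 90×6 = 1260.

1260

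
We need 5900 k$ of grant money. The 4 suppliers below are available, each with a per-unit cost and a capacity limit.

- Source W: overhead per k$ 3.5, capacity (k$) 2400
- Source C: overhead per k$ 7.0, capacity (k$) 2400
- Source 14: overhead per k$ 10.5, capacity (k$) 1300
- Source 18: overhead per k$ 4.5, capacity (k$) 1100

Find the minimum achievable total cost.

Fill from the cheapest supplier first.
Source W at 3.5: take all 2400 k$ — 3500 still needed.
Source 18 at 4.5: take all 1100 k$ — 2400 still needed.
Take 2400 from Source C at 7.0 — need 0 more.
Source 14: unused.
Cost = 2400×3.5 + 1100×4.5 + 2400×7.0 = 30150.

30150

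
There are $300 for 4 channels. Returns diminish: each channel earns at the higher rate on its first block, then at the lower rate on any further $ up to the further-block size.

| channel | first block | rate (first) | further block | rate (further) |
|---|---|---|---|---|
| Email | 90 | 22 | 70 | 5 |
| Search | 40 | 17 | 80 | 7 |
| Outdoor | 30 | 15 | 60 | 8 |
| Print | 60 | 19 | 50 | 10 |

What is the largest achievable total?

4990

Order all 8 blocks by rate: Email/first 22 > Print/first 19 > Search/first 17 > Outdoor/first 15 > Print/second 10 > Outdoor/second 8 > Search/second 7 > Email/second 5.
Fill Email first block (90 at 22) → 210 left.
Fill Print first block (60 at 19) → 150 left.
Search first at 17: fill all 40 → 110 left.
Outdoor/first (15): +30 → 80 left.
Fill Print second block (50 at 10) → 30 left.
30 remain; put them into Outdoor second at 8.
Total = 22×90 + 19×60 + 17×40 + 15×30 + 10×50 + 8×30 = 4990.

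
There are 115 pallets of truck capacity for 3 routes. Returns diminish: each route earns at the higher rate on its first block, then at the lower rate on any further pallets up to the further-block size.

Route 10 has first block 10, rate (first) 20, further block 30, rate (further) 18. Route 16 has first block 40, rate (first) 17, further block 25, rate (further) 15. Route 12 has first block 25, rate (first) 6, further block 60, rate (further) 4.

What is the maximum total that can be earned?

1855

Order all 6 blocks by rate: Route 10/first 20 > Route 10/second 18 > Route 16/first 17 > Route 16/second 15 > Route 12/first 6 > Route 12/second 4.
Fill Route 10 first block (10 at 20) — 105 left.
Route 10/second (18): +30 — 75 left.
Fill Route 16 first block (40 at 17) — 35 left.
Fill Route 16 second block (25 at 15) — 10 left.
Route 12/first: +10 of 25 at 6; pool empty.
Total = 20×10 + 18×30 + 17×40 + 15×25 + 6×10 = 1855.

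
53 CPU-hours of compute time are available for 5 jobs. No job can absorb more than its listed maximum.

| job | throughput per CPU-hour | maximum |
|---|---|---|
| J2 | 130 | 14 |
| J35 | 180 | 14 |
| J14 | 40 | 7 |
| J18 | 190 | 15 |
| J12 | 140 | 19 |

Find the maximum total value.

8680

Rank by throughput per CPU-hour: J18 190 > J35 180 > J12 140 > J2 130 > J14 40.
Give J18 15 to hit its cap of 15 ; 38 left.
J35 takes 14 to reach its cap of 14 ; 24 left.
J12 takes 19 to reach its cap of 19 ; 5 left.
J2: +5 (room for 14) → 5. Pool exhausted.
Total = 130×5 + 180×14 + 190×15 + 140×19 = 8680.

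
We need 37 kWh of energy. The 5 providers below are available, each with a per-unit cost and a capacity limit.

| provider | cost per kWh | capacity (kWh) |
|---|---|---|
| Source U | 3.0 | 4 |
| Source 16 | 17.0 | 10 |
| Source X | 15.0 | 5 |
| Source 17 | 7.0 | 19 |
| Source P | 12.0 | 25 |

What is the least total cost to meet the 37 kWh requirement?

Fill from the cheapest provider first.
Source U (3.0): use full 4 → 33 kWh to go.
Take 19 from Source 17 at 7.0 → need 14 more.
Source P at 12.0: take 14 of its 25 → requirement met.
Source X, Source 16: unused.
Cost = 4×3.0 + 19×7.0 + 14×12.0 = 313.

313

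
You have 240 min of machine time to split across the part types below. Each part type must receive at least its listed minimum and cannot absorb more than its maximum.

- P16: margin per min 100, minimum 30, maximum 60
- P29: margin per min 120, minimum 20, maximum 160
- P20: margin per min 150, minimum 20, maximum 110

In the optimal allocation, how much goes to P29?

Meeting every minimum uses 30+20+20 = 70 min, leaving 170.
Highest margin per min first: P20 150 > P29 120 > P16 100.
P20 takes 90 more to reach its cap of 110 — 80 left.
P29: +80 (room for 140) → 100. Pool exhausted.

100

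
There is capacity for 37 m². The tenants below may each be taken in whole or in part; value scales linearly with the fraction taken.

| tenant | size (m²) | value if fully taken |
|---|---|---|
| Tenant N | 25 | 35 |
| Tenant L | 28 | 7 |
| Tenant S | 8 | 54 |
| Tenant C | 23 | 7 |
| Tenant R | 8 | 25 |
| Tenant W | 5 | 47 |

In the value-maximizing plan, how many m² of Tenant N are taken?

Sort by value density: Tenant W 47/5≈9.4, Tenant S 54/8≈6.75, Tenant R 25/8≈3.12, Tenant N 35/25≈1.4, Tenant C 7/23≈0.304, Tenant L 7/28≈0.25.
All 5 m² of Tenant W fit (value 47) — 32 remain.
Tenant S: take in full, 8 m² for value 54 — 24 left.
All 8 m² of Tenant R fit (value 25) — 16 remain.
Fill the last 16 m² with part of Tenant N: 16/25 of it earns 22.4.

16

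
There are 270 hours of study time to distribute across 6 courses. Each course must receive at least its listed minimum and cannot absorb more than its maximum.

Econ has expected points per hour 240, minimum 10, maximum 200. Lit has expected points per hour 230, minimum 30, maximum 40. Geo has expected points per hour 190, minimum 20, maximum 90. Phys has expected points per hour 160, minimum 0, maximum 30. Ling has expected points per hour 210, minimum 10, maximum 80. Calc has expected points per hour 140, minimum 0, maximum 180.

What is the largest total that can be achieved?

Meeting every minimum uses 10+30+20+0+10+0 = 70 hours, leaving 200.
Rank by expected points per hour: Econ 240 > Lit 230 > Ling 210 > Geo 190 > Phys 160 > Calc 140.
Give Econ 190 more to hit its cap of 200 ; 10 left.
Lit: +10 to 40 (cap) ; 0 left.
Total = 240×200 + 230×40 + 190×20 + 210×10 = 63100.

63100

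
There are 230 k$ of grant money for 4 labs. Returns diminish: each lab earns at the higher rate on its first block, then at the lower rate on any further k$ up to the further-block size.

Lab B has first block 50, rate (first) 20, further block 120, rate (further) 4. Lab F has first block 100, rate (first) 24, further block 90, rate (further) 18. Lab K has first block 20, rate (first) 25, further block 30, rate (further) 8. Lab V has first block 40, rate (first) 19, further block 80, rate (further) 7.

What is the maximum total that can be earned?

5020

Order all 8 blocks by rate: Lab K/tier1 25 > Lab F/tier1 24 > Lab B/tier1 20 > Lab V/tier1 19 > Lab F/tier2 18 > Lab K/tier2 8 > Lab V/tier2 7 > Lab B/tier2 4.
Lab K/tier1 (25): +20 ; 210 left.
Fill Lab F tier1 block (100 at 24) ; 110 left.
Fill Lab B tier1 block (50 at 20) ; 60 left.
Lab V tier1 at 19: fill all 40 ; 20 left.
Lab F tier2 at 18: only 20 left, fill 20.
Total = 25×20 + 24×100 + 20×50 + 19×40 + 18×20 = 5020.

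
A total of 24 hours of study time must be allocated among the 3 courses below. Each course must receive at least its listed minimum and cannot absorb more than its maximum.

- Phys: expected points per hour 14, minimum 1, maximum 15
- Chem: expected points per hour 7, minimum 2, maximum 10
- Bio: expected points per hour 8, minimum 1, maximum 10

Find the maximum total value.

Meeting every minimum uses 1+2+1 = 4 hours, leaving 20.
Order the courses by expected points per hour: Phys 14 > Bio 8 > Chem 7.
Phys: +14 to 15 (cap) — 6 left.
Bio: +6 (room for 9) → 7. Pool exhausted.
Total = 14×15 + 7×2 + 8×7 = 280.

280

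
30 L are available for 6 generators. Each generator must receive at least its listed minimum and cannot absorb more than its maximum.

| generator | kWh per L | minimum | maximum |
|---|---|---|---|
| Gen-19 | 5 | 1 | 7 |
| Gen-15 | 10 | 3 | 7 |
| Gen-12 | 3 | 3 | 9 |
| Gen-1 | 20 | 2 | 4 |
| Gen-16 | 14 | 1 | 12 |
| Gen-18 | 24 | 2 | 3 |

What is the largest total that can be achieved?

404

Meeting every minimum uses 1+3+3+2+1+2 = 12 L, leaving 18.
Rank by kWh per L: Gen-18 24 > Gen-1 20 > Gen-16 14 > Gen-15 10 > Gen-19 5 > Gen-12 3.
Gen-18: +1 to 3 (cap) ; 17 left.
Gen-1: +2 to 4 (cap) ; 15 left.
Give Gen-16 11 more to hit its cap of 12 ; 4 left.
Gen-15: +4 to 7 (cap) ; 0 left.
Total = 5×1 + 10×7 + 3×3 + 20×4 + 14×12 + 24×3 = 404.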